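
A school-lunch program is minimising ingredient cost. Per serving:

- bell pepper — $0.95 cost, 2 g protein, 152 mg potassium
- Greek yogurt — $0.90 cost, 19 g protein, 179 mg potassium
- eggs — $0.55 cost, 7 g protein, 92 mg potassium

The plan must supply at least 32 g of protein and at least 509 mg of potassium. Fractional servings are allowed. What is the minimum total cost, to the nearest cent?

At the optimum either one food covers both requirements or two foods hit both targets exactly; no other combination can be cheaper.
bell pepper only: max(32/2, 509/152) = 16 servings → $15.20.
Greek yogurt only: max(32/19, 509/179) = 2.844 servings → $2.56.
eggs only: max(32/7, 509/92) = 5.533 servings → $3.04.
bell pepper + Greek yogurt with both tight: 1.558 servings and 1.52 servings → $2.85.
bell pepper + eggs with both tight: 0.7034 servings and 4.37 servings → $3.07.
Greek yogurt + eggs with both targets exact would need a negative amount; discard.
The minimum over all feasible corners is $2.56.

$2.56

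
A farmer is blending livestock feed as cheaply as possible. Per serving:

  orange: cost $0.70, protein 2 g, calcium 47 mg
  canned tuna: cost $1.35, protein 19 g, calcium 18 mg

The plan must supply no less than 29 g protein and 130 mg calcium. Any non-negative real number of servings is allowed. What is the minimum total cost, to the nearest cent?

$3.33

An LP optimum is at a vertex; with two nutrient constraints at most two foods are used. Check each candidate.
orange only: max(29/2, 130/47) = 14.5 servings → $10.15.
canned tuna only: max(29/19, 130/18) = 7.222 servings → $9.75.
orange + canned tuna with both tight: 2.273 servings and 1.287 servings → $3.33.
So the least-cost plan costs $3.33.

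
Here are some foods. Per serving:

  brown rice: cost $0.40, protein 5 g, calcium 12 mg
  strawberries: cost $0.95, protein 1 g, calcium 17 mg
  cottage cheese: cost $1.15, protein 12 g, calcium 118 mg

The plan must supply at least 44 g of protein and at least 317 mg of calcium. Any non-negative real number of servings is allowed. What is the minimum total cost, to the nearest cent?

$3.97

At the optimum either one food covers both requirements or two foods hit both targets exactly; no other combination can be cheaper.
brown rice only: max(44/5, 317/12) = 26.42 servings → $10.57.
strawberries only: max(44/1, 317/17) = 44 servings → $41.80.
cottage cheese only: max(44/12, 317/118) = 3.667 servings → $4.22.
brown rice + strawberries with both tight: 5.904 servings and 14.48 servings → $16.12.
brown rice + cottage cheese with both tight: 3.112 servings and 2.37 servings → $3.97.
strawberries + cottage cheese with both targets exact would need a negative amount; discard.
Cheapest feasible corner: $3.97.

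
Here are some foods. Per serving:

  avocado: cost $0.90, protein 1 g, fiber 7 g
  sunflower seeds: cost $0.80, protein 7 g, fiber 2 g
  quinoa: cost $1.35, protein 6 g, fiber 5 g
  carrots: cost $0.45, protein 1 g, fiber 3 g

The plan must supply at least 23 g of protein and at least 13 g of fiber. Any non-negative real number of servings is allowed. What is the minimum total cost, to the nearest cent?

$3.38

This is a tiny linear program; its minimum lies at a vertex of the feasible set. List the vertices and price them.
avocado only: max(23/1, 13/7) = 23 servings → $20.70.
sunflower seeds only: max(23/7, 13/2) = 6.5 servings → $5.20.
quinoa only: max(23/6, 13/5) = 3.833 servings → $5.17.
carrots only: max(23/1, 13/3) = 23 servings → $10.35.
avocado + sunflower seeds with both tight: 0.9574 servings and 3.149 servings → $3.38.
avocado + quinoa: intersection lies outside the first quadrant.
avocado + carrots: intersection lies outside the first quadrant.
sunflower seeds + quinoa with both tight: 1.609 servings and 1.957 servings → $3.93.
sunflower seeds + carrots with both tight: 2.947 servings and 2.368 servings → $3.42.
quinoa + carrots: the both-tight solution has a negative serving — not a feasible corner.
So the least-cost plan costs $3.38.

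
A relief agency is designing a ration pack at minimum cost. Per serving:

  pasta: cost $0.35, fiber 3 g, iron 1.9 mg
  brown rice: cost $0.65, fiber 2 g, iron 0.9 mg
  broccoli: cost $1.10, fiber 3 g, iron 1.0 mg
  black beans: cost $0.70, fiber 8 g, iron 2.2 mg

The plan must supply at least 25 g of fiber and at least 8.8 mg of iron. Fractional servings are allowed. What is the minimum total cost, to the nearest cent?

Minimising a linear cost over {fiber ≥ 25, iron ≥ 8.8, servings ≥ 0} — the optimum is at a vertex, using one or two foods.
pasta only: max(25/3, 8.8/1.9) = 8.333 servings → $2.92.
brown rice only: max(25/2, 8.8/0.9) = 12.5 servings → $8.12.
broccoli only: max(25/3, 8.8/1.0) = 8.8 servings → $9.68.
black beans only: max(25/8, 8.8/2.2) = 4 servings → $2.80.
pasta + brown rice: intersection lies outside the first quadrant.
pasta + broccoli with both tight: 0.5185 servings and 7.815 servings → $8.78.
pasta + black beans with both tight: 1.791 servings and 2.453 servings → $2.34.
brown rice + broccoli with both tight: 2 servings and 7 servings → $9.00.
brown rice + black beans with both tight: 5.5 servings and 1.75 servings → $4.80.
broccoli + black beans: the both-tight solution has a negative serving — not a feasible corner.
Cheapest feasible corner: $2.34.

$2.34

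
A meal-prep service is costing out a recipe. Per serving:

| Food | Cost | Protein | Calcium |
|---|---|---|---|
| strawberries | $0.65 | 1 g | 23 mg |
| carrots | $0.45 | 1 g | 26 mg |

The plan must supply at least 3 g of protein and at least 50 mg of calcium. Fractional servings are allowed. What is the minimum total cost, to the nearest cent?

With two linear requirements the optimum uses one or two foods; enumerate the corners.
strawberries only: max(3/1, 50/23) = 3 servings → $1.95.
carrots only: max(3/1, 50/26) = 3 servings → $1.35.
strawberries + carrots: intersection lies outside the first quadrant.
The minimum over all feasible corners is $1.35.

$1.35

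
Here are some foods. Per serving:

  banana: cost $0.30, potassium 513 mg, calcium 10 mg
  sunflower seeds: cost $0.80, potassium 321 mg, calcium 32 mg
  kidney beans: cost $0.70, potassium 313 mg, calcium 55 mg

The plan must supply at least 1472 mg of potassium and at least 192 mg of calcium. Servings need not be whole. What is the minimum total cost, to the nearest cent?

$2.59

The cheapest plan sits at a corner of the feasible region — with two constraints it uses at most two foods.
banana only: max(1472/513, 192/10) = 19.2 servings → $5.76.
sunflower seeds only: max(1472/321, 192/32) = 6 servings → $4.80.
kidney beans only: max(1472/313, 192/55) = 4.703 servings → $3.29.
banana + sunflower seeds with both targets exact would need a negative amount; discard.
banana + kidney beans with both tight: 0.8317 servings and 3.34 servings → $2.59.
sunflower seeds + kidney beans with both tight: 2.731 servings and 1.902 servings → $3.52.
The minimum over all feasible corners is $2.59.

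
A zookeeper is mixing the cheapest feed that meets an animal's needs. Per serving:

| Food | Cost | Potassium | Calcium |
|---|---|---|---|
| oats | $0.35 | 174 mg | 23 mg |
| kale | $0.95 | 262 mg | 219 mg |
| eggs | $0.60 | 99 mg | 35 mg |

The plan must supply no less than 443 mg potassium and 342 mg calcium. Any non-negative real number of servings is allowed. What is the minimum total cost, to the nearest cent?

$1.54

Two binding constraints pin down two serving amounts, so the optimal mix uses at most two foods. The candidates are each food alone (scaled to the tighter of potassium/calcium) and each pair with both constraints tight.
oats only: max(443/174, 342/23) = 14.87 servings → $5.20.
kale only: max(443/262, 342/219) = 1.691 servings → $1.61.
eggs only: max(443/99, 342/35) = 9.771 servings → $5.86.
oats + kale with both tight: 0.2311 servings and 1.537 servings → $1.54.
oats + eggs with both targets exact would need a negative amount; discard.
kale + eggs with both tight: 1.467 servings and 0.5925 servings → $1.75.
So the least-cost plan costs $1.54.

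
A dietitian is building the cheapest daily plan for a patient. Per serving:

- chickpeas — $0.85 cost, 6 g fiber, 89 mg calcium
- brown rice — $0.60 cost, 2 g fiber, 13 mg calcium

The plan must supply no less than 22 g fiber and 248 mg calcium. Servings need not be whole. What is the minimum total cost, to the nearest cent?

Compare the cost at each extreme point of the feasible region.
chickpeas only: max(22/6, 248/89) = 3.667 servings → $3.12.
brown rice only: max(22/2, 248/13) = 19.08 servings → $11.45.
chickpeas + brown rice with both tight: 2.1 servings and 4.7 servings → $4.61.
The minimum over all feasible corners is $3.12.

$3.12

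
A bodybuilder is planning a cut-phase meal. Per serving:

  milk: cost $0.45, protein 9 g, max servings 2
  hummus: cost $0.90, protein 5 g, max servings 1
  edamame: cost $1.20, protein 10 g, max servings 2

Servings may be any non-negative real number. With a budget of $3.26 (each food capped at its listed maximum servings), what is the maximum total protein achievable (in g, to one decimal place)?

37.7 g

Protein per dollar: milk 20, edamame 8.333, hummus 5.556.
Take 2 servings of milk: spends $0.90, +18.0 g protein (running total 18.0 g).
Take 1.967 servings of edamame: spends $2.36, +19.7 g protein (running total 37.7 g).
Filling greedily by protein-per-dollar is optimal for one linear limit, giving 37.7 g.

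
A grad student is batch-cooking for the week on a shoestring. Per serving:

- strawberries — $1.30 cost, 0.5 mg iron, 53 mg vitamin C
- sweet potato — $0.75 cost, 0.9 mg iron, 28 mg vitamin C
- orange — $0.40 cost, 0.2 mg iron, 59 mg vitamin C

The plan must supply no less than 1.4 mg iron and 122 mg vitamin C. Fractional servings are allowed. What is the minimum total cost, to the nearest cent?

Check every corner: each single food scaled to meet both minima, and each pair solved so both constraints bind.
strawberries only: max(1.4/0.5, 122/53) = 2.8 servings → $3.64.
sweet potato only: max(1.4/0.9, 122/28) = 4.357 servings → $3.27.
orange only: max(1.4/0.2, 122/59) = 7 servings → $2.80.
strawberries + sweet potato with both tight: 2.095 servings and 0.3917 servings → $3.02.
strawberries + orange: intersection lies outside the first quadrant.
sweet potato + orange with both tight: 1.225 servings and 1.486 servings → $1.51.
Cheapest feasible corner: $1.51.

$1.51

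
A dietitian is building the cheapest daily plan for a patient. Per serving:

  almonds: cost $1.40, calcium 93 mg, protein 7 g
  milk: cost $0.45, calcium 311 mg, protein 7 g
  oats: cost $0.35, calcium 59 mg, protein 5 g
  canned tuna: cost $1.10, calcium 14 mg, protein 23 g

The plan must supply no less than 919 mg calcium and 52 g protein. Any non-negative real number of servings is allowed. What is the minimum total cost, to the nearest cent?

$2.82

Two binding constraints pin down two serving amounts, so the optimal mix uses at most two foods. The candidates are each food alone (scaled to the tighter of calcium/protein) and each pair with both constraints tight.
almonds only: max(919/93, 52/7) = 9.882 servings → $13.83.
milk only: max(919/311, 52/7) = 7.429 servings → $3.34.
oats only: max(919/59, 52/5) = 15.58 servings → $5.45.
canned tuna only: max(919/14, 52/23) = 65.64 servings → $72.21.
almonds + milk with both tight: 6.382 servings and 1.047 servings → $9.41.
almonds + oats with both targets exact would need a negative amount; discard.
almonds + canned tuna with both targets exact would need a negative amount; discard.
milk + oats with both tight: 1.337 servings and 8.528 servings → $3.59.
milk + canned tuna with both tight: 2.893 servings and 1.38 servings → $2.82.
oats + canned tuna with both targets exact would need a negative amount; discard.
So the least-cost plan costs $2.82.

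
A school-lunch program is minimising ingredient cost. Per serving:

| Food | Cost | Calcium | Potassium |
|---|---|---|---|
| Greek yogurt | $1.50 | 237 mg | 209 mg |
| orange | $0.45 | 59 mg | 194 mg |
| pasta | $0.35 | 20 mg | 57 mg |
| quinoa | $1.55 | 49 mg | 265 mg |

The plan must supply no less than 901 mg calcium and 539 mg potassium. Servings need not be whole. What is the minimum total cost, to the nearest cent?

$5.70

Two binding constraints pin down two serving amounts, so the optimal mix uses at most two foods. The candidates are each food alone (scaled to the tighter of calcium/potassium) and each pair with both constraints tight.
Greek yogurt only: max(901/237, 539/209) = 3.802 servings → $5.70.
orange only: max(901/59, 539/194) = 15.27 servings → $6.87.
pasta only: max(901/20, 539/57) = 45.05 servings → $15.77.
quinoa only: max(901/49, 539/265) = 18.39 servings → $28.50.
Greek yogurt + orange with both targets exact would need a negative amount; discard.
Greek yogurt + pasta: the both-tight solution has a negative serving — not a feasible corner.
Greek yogurt + quinoa: the both-tight solution has a negative serving — not a feasible corner.
orange + pasta: intersection lies outside the first quadrant.
orange + quinoa: intersection lies outside the first quadrant.
pasta + quinoa: intersection lies outside the first quadrant.
The minimum over all feasible corners is $5.70.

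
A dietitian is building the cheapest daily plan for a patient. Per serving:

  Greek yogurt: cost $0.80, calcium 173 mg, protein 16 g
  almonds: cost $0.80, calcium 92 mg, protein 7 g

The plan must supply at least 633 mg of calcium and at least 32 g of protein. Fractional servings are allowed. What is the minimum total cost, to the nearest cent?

For a min-cost LP with two ≥-constraints, a basic feasible solution has at most two positive variables.
Greek yogurt only: max(633/173, 32/16) = 3.659 servings → $2.93.
almonds only: max(633/92, 32/7) = 6.88 servings → $5.50.
Greek yogurt + almonds with both targets exact would need a negative amount; discard.
Cheapest feasible corner: $2.93.

$2.93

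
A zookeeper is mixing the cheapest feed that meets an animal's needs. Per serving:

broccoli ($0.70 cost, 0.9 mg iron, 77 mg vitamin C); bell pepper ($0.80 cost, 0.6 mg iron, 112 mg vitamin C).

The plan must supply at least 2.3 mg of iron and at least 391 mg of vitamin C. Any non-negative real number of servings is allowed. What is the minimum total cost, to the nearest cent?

$2.86

The cheapest plan sits at a corner of the feasible region — with two constraints it uses at most two foods.
broccoli only: max(2.3/0.9, 391/77) = 5.078 servings → $3.55.
bell pepper only: max(2.3/0.6, 391/112) = 3.833 servings → $3.07.
broccoli + bell pepper with both tight: 0.4212 servings and 3.201 servings → $2.86.
Cheapest feasible corner: $2.86.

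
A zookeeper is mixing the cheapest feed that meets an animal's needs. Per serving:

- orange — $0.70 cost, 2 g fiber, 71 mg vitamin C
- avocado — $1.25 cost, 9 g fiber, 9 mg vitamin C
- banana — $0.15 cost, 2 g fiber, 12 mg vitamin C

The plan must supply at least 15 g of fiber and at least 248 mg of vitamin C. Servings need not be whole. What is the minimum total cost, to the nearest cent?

An LP optimum is at a vertex; with two nutrient constraints at most two foods are used. Check each candidate.
orange only: max(15/2, 248/71) = 7.5 servings → $5.25.
avocado only: max(15/9, 248/9) = 27.56 servings → $34.44.
banana only: max(15/2, 248/12) = 20.67 servings → $3.10.
orange + avocado with both tight: 3.377 servings and 0.9163 servings → $3.51.
orange + banana with both tight: 2.678 servings and 4.822 servings → $2.60.
avocado + banana with both targets exact would need a negative amount; discard.
The minimum over all feasible corners is $2.60.

$2.60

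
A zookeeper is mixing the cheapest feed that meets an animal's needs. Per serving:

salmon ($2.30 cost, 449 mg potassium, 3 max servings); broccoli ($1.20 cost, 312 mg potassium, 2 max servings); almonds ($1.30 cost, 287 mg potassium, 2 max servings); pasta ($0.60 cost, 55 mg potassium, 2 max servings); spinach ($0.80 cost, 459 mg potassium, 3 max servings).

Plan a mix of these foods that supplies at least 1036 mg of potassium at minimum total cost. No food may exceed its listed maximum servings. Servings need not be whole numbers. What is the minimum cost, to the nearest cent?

$1.81

Cost per mg of potassium: spinach $0.0017, broccoli $0.0038, almonds $0.0045, salmon $0.0051, pasta $0.0109.
Take 2.257 servings of spinach: +1036.0 mg potassium for $1.81 (total $1.81, still need 0.0 mg).
Filling from the cheapest source first is optimal under one linear minimum: $1.81.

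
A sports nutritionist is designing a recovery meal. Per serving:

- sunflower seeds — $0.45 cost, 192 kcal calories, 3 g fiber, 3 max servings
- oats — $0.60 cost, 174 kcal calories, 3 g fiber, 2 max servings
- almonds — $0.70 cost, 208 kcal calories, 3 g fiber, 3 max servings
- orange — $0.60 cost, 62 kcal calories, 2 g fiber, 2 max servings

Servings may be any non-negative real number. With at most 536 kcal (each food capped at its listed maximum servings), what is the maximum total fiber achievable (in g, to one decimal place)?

11.0 g

Fiber per kcal: orange 0.03226, oats 0.01724, sunflower seeds 0.01562, almonds 0.01442.
Take 2 servings of orange: uses 124 kcal, +4.0 g fiber (running total 4.0 g).
Take 2 servings of oats: uses 348 kcal, +6.0 g fiber (running total 10.0 g).
Take 0.3333 servings of sunflower seeds: uses 64 kcal, +1.0 g fiber (running total 11.0 g).
Filling greedily by fiber-per-kcal is optimal for one linear limit, giving 11.0 g.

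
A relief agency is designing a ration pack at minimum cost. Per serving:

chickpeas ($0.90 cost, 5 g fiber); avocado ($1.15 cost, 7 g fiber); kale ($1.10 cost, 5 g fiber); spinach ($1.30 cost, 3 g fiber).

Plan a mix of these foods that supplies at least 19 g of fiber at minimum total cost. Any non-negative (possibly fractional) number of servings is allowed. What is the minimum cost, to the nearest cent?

$3.12

Cost per g of fiber: avocado $0.1643, chickpeas $0.1800, kale $0.2200, spinach $0.4333.
With no serving limits, use only avocado: 19 g / 7 g = 2.714 servings × $1.15 = $3.12.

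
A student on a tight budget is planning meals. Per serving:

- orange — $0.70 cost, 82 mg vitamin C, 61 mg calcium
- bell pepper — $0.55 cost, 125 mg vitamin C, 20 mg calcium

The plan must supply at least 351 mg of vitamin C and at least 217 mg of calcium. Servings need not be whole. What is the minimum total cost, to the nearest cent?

An LP optimum is at a vertex; with two nutrient constraints at most two foods are used. Check each candidate.
orange only: max(351/82, 217/61) = 4.28 servings → $3.00.
bell pepper only: max(351/125, 217/20) = 10.85 servings → $5.97.
orange + bell pepper with both tight: 3.359 servings and 0.6043 servings → $2.68.
Cheapest feasible corner: $2.68.

$2.68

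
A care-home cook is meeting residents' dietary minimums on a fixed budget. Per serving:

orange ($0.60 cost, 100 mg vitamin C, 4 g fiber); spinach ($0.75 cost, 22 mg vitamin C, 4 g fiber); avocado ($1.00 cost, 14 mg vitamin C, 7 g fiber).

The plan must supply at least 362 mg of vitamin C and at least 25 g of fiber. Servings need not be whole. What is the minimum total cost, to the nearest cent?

A basic optimal solution has at most two foods positive. Try each food alone and each pair with both targets met exactly.
orange only: max(362/100, 25/4) = 6.25 servings → $3.75.
spinach only: max(362/22, 25/4) = 16.45 servings → $12.34.
avocado only: max(362/14, 25/7) = 25.86 servings → $25.86.
orange + spinach with both tight: 2.878 servings and 3.372 servings → $4.26.
orange + avocado with both tight: 3.391 servings and 1.634 servings → $3.67.
spinach + avocado with both targets exact would need a negative amount; discard.
The minimum over all feasible corners is $3.67.

$3.67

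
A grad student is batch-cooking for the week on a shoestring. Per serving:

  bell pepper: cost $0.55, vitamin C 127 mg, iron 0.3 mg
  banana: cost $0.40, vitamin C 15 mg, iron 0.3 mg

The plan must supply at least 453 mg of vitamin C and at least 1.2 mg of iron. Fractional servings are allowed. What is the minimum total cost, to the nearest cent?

An LP optimum is at a vertex; with two nutrient constraints at most two foods are used. Check each candidate.
bell pepper only: max(453/127, 1.2/0.3) = 4 servings → $2.20.
banana only: max(453/15, 1.2/0.3) = 30.2 servings → $12.08.
bell pepper + banana with both tight: 3.509 servings and 0.4911 servings → $2.13.
The minimum over all feasible corners is $2.13.

$2.13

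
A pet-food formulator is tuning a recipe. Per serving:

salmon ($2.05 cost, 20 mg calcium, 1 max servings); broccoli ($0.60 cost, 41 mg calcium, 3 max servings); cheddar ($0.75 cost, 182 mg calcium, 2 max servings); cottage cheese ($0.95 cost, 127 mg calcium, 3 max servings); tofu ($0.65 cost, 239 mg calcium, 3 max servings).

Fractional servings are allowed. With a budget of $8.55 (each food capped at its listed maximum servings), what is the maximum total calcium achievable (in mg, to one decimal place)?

1589.4 mg

Calcium per dollar: tofu 367.7, cheddar 242.7, cottage cheese 133.7, broccoli 68.33, salmon 9.756.
Take 3 servings of tofu: spends $1.95, +717.0 mg calcium (running total 717.0 mg).
Take 2 servings of cheddar: spends $1.50, +364.0 mg calcium (running total 1081.0 mg).
Take 3 servings of cottage cheese: spends $2.85, +381.0 mg calcium (running total 1462.0 mg).
Take 3 servings of broccoli: spends $1.80, +123.0 mg calcium (running total 1585.0 mg).
Take 0.2195 servings of salmon: spends $0.45, +4.4 mg calcium (running total 1589.4 mg).
Greedy by best ratio exhausts the cost allowance optimally: 1589.4 mg.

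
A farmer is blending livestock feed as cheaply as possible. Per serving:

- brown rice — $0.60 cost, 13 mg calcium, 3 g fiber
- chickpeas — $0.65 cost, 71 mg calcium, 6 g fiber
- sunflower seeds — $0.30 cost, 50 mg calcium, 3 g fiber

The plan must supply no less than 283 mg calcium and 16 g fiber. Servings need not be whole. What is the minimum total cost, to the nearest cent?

Two binding constraints pin down two serving amounts, so the optimal mix uses at most two foods. The candidates are each food alone (scaled to the tighter of calcium/fiber) and each pair with both constraints tight.
brown rice only: max(283/13, 16/3) = 21.77 servings → $13.06.
chickpeas only: max(283/71, 16/6) = 3.986 servings → $2.59.
sunflower seeds only: max(283/50, 16/3) = 5.66 servings → $1.70.
brown rice + chickpeas: the both-tight solution has a negative serving — not a feasible corner.
brown rice + sunflower seeds with both targets exact would need a negative amount; discard.
chickpeas + sunflower seeds: the both-tight solution has a negative serving — not a feasible corner.
So the least-cost plan costs $1.70.

$1.70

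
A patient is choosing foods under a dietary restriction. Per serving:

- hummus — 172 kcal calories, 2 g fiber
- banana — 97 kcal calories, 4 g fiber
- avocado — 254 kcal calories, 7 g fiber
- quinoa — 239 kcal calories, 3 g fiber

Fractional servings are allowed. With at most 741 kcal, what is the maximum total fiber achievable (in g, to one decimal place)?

30.6 g

Fiber per kcal: banana 0.04124, avocado 0.02756, quinoa 0.01255, hummus 0.01163.
With no serving limits, spend the whole calories allowance on banana: 741 kcal / 97 kcal × 4 g = 30.6 g.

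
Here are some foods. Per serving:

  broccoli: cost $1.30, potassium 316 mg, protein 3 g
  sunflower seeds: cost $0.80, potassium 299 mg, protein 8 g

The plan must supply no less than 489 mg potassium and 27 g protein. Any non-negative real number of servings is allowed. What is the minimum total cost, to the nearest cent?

Compare the cost at each extreme point of the feasible region.
broccoli only: max(489/316, 27/3) = 9 servings → $11.70.
sunflower seeds only: max(489/299, 27/8) = 3.375 servings → $2.70.
broccoli + sunflower seeds: the both-tight solution has a negative serving — not a feasible corner.
So the least-cost plan costs $2.70.

$2.70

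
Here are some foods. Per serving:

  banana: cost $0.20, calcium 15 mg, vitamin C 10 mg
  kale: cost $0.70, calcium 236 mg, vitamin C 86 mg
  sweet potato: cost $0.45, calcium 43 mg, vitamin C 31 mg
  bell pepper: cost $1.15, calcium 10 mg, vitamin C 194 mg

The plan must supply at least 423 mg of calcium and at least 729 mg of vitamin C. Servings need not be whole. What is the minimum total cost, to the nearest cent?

$4.64

At the optimum either one food covers both requirements or two foods hit both targets exactly; no other combination can be cheaper.
banana only: max(423/15, 729/10) = 72.9 servings → $14.58.
kale only: max(423/236, 729/86) = 8.477 servings → $5.93.
sweet potato only: max(423/43, 729/31) = 23.52 servings → $10.58.
bell pepper only: max(423/10, 729/194) = 42.3 servings → $48.65.
banana + kale: intersection lies outside the first quadrant.
banana + sweet potato with both targets exact would need a negative amount; discard.
banana + bell pepper with both tight: 26.61 servings and 2.386 servings → $8.07.
kale + sweet potato: the both-tight solution has a negative serving — not a feasible corner.
kale + bell pepper with both tight: 1.664 servings and 3.02 servings → $4.64.
sweet potato + bell pepper with both tight: 9.309 servings and 2.27 servings → $6.80.
So the least-cost plan costs $4.64.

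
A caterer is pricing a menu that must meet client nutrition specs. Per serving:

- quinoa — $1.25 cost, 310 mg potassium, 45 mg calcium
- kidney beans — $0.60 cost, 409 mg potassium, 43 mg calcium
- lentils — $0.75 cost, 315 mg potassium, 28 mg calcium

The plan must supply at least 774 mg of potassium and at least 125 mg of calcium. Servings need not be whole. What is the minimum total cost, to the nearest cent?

This is a tiny linear program; its minimum lies at a vertex of the feasible set. List the vertices and price them.
quinoa only: max(774/310, 125/45) = 2.778 servings → $3.47.
kidney beans only: max(774/409, 125/43) = 2.907 servings → $1.74.
lentils only: max(774/315, 125/28) = 4.464 servings → $3.35.
quinoa + kidney beans: the both-tight solution has a negative serving — not a feasible corner.
quinoa + lentils: intersection lies outside the first quadrant.
kidney beans + lentils: intersection lies outside the first quadrant.
So the least-cost plan costs $1.74.

$1.74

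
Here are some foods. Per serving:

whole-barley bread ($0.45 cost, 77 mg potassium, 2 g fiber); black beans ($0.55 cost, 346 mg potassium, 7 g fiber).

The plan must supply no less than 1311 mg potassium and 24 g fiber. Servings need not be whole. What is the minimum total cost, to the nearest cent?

$2.08

Minimising a linear cost over {potassium ≥ 1311, fiber ≥ 24, servings ≥ 0} — the optimum is at a vertex, using one or two foods.
whole-barley bread only: max(1311/77, 24/2) = 17.03 servings → $7.66.
black beans only: max(1311/346, 24/7) = 3.789 servings → $2.08.
whole-barley bread + black beans: intersection lies outside the first quadrant.
Cheapest feasible corner: $2.08.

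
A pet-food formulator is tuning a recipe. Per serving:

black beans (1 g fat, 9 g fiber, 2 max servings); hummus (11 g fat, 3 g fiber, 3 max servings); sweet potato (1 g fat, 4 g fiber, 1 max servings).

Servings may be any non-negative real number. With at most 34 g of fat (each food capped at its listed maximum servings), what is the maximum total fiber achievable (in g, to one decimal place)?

Fiber per g fat: black beans 9, sweet potato 4, hummus 0.2727.
Take 2 servings of black beans: uses 2 g fat, +18.0 g fiber (running total 18.0 g).
Take 1 serving of sweet potato: uses 1 g fat, +4.0 g fiber (running total 22.0 g).
Take 2.818 servings of hummus: uses 31 g fat, +8.5 g fiber (running total 30.5 g).
Greedy by best ratio exhausts the fat allowance optimally: 30.5 g.

30.5 g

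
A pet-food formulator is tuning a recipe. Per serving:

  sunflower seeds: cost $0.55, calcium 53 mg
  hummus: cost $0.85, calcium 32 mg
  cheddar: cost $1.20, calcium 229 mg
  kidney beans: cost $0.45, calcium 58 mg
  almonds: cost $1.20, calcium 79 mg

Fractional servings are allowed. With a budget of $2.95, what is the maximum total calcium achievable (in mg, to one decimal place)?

Calcium per dollar: cheddar 190.8, kidney beans 128.9, sunflower seeds 96.36, almonds 65.83, hummus 37.65.
With no serving limits, spend the whole cost allowance on cheddar: $2.95 / $1.20 × 229 mg = 563.0 mg.

563.0 mg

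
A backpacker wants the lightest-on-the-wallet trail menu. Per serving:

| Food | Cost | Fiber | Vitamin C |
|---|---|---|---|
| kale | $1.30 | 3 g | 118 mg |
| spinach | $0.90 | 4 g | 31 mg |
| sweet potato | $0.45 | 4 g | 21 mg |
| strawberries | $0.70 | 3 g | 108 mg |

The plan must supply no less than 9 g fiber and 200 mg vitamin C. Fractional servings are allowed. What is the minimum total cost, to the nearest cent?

$1.61

kale only: max(9/3, 200/118) = 3 servings → $3.90.
spinach only: max(9/4, 200/31) = 6.452 servings → $5.81.
sweet potato only: max(9/4, 200/21) = 9.524 servings → $4.29.
strawberries only: max(9/3, 200/108) = 3 servings → $2.10.
kale + spinach with both tight: 1.375 servings and 1.219 servings → $2.88.
kale + sweet potato with both tight: 1.494 servings and 1.13 servings → $2.45.
kale + strawberries: intersection lies outside the first quadrant.
spinach + sweet potato: the both-tight solution has a negative serving — not a feasible corner.
spinach + strawberries with both tight: 1.097 servings and 1.537 servings → $2.06.
sweet potato + strawberries with both tight: 1.008 servings and 1.656 servings → $1.61.
The minimum over all feasible corners is $1.61.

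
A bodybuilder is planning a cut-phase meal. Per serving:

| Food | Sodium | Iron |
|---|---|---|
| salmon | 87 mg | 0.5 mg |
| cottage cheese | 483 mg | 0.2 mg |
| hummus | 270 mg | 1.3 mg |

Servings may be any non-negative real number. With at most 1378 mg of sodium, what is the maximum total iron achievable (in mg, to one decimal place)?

7.9 mg

Iron per mg sodium: salmon 0.005747, hummus 0.004815, cottage cheese 0.0004141.
With no serving limits, spend the whole sodium allowance on salmon: 1378 mg / 87 mg × 0.5 mg = 7.9 mg.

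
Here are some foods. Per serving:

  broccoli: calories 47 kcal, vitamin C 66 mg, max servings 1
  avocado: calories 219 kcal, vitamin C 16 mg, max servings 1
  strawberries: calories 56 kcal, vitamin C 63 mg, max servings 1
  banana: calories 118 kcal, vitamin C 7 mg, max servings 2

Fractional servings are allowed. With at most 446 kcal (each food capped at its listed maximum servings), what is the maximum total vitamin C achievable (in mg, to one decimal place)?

Vitamin C per kcal: broccoli 1.404, strawberries 1.125, avocado 0.07306, banana 0.05932.
Take 1 serving of broccoli: uses 47 kcal, +66.0 mg vitamin C (running total 66.0 mg).
Take 1 serving of strawberries: uses 56 kcal, +63.0 mg vitamin C (running total 129.0 mg).
Take 1 serving of avocado: uses 219 kcal, +16.0 mg vitamin C (running total 145.0 mg).
Take 1.051 servings of banana: uses 124 kcal, +7.4 mg vitamin C (running total 152.4 mg).
Filling greedily by vitamin C-per-kcal is optimal for one linear limit, giving 152.4 mg.

152.4 mg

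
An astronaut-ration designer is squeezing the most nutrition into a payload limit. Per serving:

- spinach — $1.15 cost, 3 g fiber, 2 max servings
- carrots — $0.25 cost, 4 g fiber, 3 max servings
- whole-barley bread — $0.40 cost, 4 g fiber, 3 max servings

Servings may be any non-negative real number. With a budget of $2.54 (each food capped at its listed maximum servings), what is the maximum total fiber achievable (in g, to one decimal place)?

Fiber per dollar: carrots 16, whole-barley bread 10, spinach 2.609.
Take 3 servings of carrots: spends $0.75, +12.0 g fiber (running total 12.0 g).
Take 3 servings of whole-barley bread: spends $1.20, +12.0 g fiber (running total 24.0 g).
Take 0.513 servings of spinach: spends $0.59, +1.5 g fiber (running total 25.5 g).
Greedy by best ratio exhausts the cost allowance optimally: 25.5 g.

25.5 g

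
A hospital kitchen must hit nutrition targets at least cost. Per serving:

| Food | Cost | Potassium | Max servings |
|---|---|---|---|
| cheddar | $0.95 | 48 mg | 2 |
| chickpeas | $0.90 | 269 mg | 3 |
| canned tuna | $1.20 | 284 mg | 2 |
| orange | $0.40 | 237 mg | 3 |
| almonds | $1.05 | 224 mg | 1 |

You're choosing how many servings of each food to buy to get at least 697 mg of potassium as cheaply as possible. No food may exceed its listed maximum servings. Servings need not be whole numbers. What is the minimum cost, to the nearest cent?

Cost per mg of potassium: orange $0.0017, chickpeas $0.0033, canned tuna $0.0042, almonds $0.0047, cheddar $0.0198.
Take 2.941 servings of orange: +697.0 mg potassium for $1.18 (total $1.18, still need 0.0 mg).
Filling from the cheapest source first is optimal under one linear minimum: $1.18.

$1.18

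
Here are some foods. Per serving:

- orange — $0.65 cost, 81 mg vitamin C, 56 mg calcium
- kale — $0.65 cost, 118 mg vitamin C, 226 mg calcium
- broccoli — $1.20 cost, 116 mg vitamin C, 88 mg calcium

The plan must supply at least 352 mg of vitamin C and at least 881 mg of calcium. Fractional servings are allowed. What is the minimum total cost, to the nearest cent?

$2.53

Check every corner: each single food scaled to meet both minima, and each pair solved so both constraints bind.
orange only: max(352/81, 881/56) = 15.73 servings → $10.23.
kale only: max(352/118, 881/226) = 3.898 servings → $2.53.
broccoli only: max(352/116, 881/88) = 10.01 servings → $12.01.
orange + kale with both targets exact would need a negative amount; discard.
orange + broccoli: intersection lies outside the first quadrant.
kale + broccoli with both targets exact would need a negative amount; discard.
So the least-cost plan costs $2.53.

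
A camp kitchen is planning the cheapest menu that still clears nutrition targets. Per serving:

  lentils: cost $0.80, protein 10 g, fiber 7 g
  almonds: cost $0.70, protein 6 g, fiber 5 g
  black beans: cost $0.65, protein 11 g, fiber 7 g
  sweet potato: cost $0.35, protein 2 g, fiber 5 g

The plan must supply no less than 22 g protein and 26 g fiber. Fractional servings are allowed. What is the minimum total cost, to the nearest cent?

Compare the cost at each extreme point of the feasible region.
lentils only: max(22/10, 26/7) = 3.714 servings → $2.97.
almonds only: max(22/6, 26/5) = 5.2 servings → $3.64.
black beans only: max(22/11, 26/7) = 3.714 servings → $2.41.
sweet potato only: max(22/2, 26/5) = 11 servings → $3.85.
lentils + almonds with both targets exact would need a negative amount; discard.
lentils + black beans with both targets exact would need a negative amount; discard.
lentils + sweet potato with both tight: 1.611 servings and 2.944 servings → $2.32.
almonds + black beans: the both-tight solution has a negative serving — not a feasible corner.
almonds + sweet potato with both tight: 2.9 servings and 2.3 servings → $2.83.
black beans + sweet potato with both tight: 1.415 servings and 3.22 servings → $2.05.
Cheapest feasible corner: $2.05.

$2.05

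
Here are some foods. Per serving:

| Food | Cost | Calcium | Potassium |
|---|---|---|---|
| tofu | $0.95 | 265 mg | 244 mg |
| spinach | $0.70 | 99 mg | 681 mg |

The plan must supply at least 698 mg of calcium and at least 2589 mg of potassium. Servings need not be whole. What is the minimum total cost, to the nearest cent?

$3.64

Two binding constraints pin down two serving amounts, so the optimal mix uses at most two foods. The candidates are each food alone (scaled to the tighter of calcium/potassium) and each pair with both constraints tight.
tofu only: max(698/265, 2589/244) = 10.61 servings → $10.08.
spinach only: max(698/99, 2589/681) = 7.051 servings → $4.94.
tofu + spinach with both tight: 1.401 servings and 3.3 servings → $3.64.
So the least-cost plan costs $3.64.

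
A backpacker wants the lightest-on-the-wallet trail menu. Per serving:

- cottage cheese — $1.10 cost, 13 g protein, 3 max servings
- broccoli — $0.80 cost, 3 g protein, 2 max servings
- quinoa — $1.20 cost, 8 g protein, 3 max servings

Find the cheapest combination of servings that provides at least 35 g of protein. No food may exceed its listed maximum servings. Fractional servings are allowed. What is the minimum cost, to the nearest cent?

$2.96

Cost per g of protein: cottage cheese $0.0846, quinoa $0.1500, broccoli $0.2667.
Take 2.692 servings of cottage cheese: +35.0 g protein for $2.96 (total $2.96, still need 0.0 g).
Greedy by cheapest-per-g is optimal for a single linear constraint, so the minimum cost is $2.96.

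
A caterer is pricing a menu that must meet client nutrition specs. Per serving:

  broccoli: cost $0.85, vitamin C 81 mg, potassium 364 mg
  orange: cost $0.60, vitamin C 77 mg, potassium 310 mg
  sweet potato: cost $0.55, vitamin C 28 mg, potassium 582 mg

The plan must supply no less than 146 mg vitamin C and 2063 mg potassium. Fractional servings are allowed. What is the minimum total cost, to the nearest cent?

$2.18

A basic optimal solution has at most two foods positive. Try each food alone and each pair with both targets met exactly.
broccoli only: max(146/81, 2063/364) = 5.668 servings → $4.82.
orange only: max(146/77, 2063/310) = 6.655 servings → $3.99.
sweet potato only: max(146/28, 2063/582) = 5.214 servings → $2.87.
broccoli + orange with both targets exact would need a negative amount; discard.
broccoli + sweet potato with both tight: 0.7363 servings and 3.084 servings → $2.32.
orange + sweet potato with both tight: 0.753 servings and 3.144 servings → $2.18.
Cheapest feasible corner: $2.18.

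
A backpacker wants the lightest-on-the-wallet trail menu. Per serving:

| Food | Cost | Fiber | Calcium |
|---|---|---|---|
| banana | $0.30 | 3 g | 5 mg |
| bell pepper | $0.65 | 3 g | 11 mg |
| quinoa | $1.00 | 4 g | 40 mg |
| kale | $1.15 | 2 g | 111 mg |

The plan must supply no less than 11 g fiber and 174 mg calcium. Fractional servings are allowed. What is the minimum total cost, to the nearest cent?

$2.47

For a min-cost LP with two ≥-constraints, a basic feasible solution has at most two positive variables.
banana only: max(11/3, 174/5) = 34.8 servings → $10.44.
bell pepper only: max(11/3, 174/11) = 15.82 servings → $10.28.
quinoa only: max(11/4, 174/40) = 4.35 servings → $4.35.
kale only: max(11/2, 174/111) = 5.5 servings → $6.33.
banana + bell pepper: intersection lies outside the first quadrant.
banana + quinoa: intersection lies outside the first quadrant.
banana + kale with both tight: 2.703 servings and 1.446 servings → $2.47.
bell pepper + quinoa with both targets exact would need a negative amount; discard.
bell pepper + kale with both tight: 2.807 servings and 1.289 servings → $3.31.
quinoa + kale with both tight: 2.398 servings and 0.7033 servings → $3.21.
Cheapest feasible corner: $2.47.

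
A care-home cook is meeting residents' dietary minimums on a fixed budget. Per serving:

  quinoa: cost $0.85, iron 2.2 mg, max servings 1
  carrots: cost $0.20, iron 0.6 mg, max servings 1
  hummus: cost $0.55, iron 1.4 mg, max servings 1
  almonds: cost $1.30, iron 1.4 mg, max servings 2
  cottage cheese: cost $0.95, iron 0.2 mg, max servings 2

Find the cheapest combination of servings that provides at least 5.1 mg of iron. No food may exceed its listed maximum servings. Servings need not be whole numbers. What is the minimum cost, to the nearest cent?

Cost per mg of iron: carrots $0.3333, quinoa $0.3864, hummus $0.3929, almonds $0.9286, cottage cheese $4.7500.
Take 1 serving of carrots: +0.6 mg iron for $0.20 (total $0.20, still need 4.5 mg).
Take 1 serving of quinoa: +2.2 mg iron for $0.85 (total $1.05, still need 2.3 mg).
Take 1 serving of hummus: +1.4 mg iron for $0.55 (total $1.60, still need 0.9 mg).
Take 0.6429 servings of almonds: +0.9 mg iron for $0.84 (total $2.44, still need 0.0 mg).
Greedy by cheapest-per-mg is optimal for a single linear constraint, so the minimum cost is $2.44.

$2.44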